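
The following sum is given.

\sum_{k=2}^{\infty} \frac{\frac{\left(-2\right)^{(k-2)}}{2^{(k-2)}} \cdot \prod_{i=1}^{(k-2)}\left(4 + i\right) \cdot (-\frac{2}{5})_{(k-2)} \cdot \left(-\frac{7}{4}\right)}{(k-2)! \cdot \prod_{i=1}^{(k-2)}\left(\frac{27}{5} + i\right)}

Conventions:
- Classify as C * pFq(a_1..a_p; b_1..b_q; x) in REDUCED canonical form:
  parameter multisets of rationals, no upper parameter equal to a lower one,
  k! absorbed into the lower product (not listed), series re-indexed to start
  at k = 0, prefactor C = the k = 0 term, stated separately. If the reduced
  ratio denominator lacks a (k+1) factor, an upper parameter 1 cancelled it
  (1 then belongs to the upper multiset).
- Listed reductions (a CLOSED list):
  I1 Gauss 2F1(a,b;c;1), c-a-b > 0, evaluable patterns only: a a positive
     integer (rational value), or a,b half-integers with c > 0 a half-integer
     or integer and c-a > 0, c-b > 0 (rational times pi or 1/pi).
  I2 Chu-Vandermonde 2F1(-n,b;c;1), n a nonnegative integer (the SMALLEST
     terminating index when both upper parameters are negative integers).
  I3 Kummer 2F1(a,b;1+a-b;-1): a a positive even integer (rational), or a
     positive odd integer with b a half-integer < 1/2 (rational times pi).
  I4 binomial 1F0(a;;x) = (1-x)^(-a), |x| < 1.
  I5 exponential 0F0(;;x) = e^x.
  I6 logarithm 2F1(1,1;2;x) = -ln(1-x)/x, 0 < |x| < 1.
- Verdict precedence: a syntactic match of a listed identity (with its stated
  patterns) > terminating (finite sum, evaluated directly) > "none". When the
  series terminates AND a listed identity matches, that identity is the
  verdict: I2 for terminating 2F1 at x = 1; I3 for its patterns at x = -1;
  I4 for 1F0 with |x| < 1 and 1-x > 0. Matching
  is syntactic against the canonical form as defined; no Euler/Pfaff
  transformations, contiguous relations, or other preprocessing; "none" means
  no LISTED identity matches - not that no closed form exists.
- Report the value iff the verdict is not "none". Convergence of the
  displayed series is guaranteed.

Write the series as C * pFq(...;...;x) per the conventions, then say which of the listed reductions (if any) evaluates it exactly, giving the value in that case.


Canonical form: C = -\frac{7}{4} times 2F1 with upper {-\frac{2}{5}, 5}, lower {\frac{32}{5}}, x = -1. Verdict: none (x = -1): each listed identity misses the multisets {-\frac{2}{5}, 5} ; {\frac{32}{5}}.

Key step: t_0 being -\frac{7}{4}, the running product (C = -7/4, x = -1) telescopes to a rising factorial.
Term ratio: r(k) = -1 * (k-\frac{2}{5}) (k+5) / [(k+\frac{32}{5}) (k+1)] - poly over poly, x = -1 from leading terms; C = -\frac{7}{4} at k = 0.


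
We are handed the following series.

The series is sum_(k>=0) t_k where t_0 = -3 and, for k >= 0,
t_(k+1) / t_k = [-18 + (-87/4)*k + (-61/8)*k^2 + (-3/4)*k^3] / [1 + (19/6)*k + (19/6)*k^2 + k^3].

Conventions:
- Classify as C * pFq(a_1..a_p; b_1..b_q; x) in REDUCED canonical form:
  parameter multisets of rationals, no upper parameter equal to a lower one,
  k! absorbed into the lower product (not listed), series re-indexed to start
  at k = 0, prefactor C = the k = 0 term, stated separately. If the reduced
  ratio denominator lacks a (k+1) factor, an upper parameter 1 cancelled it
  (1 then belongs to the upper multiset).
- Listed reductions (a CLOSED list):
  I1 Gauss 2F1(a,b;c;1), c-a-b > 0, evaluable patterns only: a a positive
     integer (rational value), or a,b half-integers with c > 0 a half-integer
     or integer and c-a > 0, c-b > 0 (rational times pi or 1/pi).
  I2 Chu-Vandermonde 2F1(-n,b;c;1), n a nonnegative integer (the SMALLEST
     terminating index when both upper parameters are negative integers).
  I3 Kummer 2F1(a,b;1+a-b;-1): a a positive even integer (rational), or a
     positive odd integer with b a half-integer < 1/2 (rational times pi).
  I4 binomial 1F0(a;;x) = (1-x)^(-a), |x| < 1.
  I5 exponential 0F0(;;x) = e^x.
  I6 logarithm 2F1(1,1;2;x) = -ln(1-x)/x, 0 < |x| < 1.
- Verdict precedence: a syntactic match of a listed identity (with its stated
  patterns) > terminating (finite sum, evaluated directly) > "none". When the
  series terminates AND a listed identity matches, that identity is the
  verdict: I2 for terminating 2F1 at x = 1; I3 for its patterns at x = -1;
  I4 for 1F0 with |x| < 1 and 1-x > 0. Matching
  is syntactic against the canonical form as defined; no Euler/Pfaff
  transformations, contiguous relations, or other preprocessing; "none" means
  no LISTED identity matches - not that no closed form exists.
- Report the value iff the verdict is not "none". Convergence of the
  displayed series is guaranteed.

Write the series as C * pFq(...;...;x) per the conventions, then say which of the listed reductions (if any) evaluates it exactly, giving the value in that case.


First insight: x = (-3/4) and the ratio is unreduced: k + 3/2 divides both sides (C = -3, x = -3/4).
Term ratio: r(k) = (-3/4) * (k+8/3) (k+6) / [(k+2/3) (k+1)] - rational in k, leading ratio (-3/4); with t_0 = -3, classification follows.

x = -3/4 here; the reduced form reads 2F1, upper {8/3, 6}, lower {2/3}, C = -3. Verdict: none here - no I1-I6 shape fits x = -3/4 with lower {2/3}.


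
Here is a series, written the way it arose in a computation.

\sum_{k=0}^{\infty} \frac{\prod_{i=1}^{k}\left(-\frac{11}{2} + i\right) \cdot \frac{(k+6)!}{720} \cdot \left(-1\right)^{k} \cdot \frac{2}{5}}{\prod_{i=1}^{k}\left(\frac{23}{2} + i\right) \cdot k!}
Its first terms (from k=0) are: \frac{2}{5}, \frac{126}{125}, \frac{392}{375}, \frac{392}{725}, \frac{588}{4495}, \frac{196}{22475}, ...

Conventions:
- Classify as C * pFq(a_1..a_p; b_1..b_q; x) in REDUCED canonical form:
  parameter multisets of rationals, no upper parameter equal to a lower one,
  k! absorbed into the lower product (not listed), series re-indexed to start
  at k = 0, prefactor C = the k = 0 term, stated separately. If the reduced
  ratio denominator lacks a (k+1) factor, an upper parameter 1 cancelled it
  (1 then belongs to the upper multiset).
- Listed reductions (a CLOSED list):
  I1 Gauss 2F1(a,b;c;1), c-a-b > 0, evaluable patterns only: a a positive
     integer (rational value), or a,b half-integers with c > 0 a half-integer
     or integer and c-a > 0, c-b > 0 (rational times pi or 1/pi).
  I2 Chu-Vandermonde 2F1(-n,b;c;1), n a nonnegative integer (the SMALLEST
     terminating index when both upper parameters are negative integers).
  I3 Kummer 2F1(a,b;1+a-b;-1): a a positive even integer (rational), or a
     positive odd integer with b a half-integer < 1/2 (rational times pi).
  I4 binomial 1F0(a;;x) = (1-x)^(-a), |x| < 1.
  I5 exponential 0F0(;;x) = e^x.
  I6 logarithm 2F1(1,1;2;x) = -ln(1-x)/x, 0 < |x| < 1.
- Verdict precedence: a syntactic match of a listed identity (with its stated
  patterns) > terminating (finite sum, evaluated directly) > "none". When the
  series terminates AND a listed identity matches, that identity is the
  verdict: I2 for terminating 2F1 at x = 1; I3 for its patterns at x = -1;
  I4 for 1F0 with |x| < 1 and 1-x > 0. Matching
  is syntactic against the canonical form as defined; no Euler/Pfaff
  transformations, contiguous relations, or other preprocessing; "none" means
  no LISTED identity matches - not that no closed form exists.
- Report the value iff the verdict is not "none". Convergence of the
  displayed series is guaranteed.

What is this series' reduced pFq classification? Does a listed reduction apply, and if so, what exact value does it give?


With C = \frac{2}{5}: the canonical form is 2F1(-\frac{9}{2}, 7; \frac{25}{2}; -1). Verdict at x = -1: Kummer's theorem (I3) matches (x = -1; c = \frac{25}{2} equals 1+a-b for upper {-\frac{9}{2}, 7}: listed pattern). Its exact value is \frac{66927861}{67108864} \cdot \pi.

The tell: x = -1 and the lower running product (prefactor 2/5) is a rising factorial.
Consecutive-term ratio: r(k) = -1 * (k-\frac{9}{2}) (k+7) / [(k+\frac{25}{2}) (k+1)] - rational in k, leading ratio -1; with t_0 = \frac{2}{5}, classification follows.


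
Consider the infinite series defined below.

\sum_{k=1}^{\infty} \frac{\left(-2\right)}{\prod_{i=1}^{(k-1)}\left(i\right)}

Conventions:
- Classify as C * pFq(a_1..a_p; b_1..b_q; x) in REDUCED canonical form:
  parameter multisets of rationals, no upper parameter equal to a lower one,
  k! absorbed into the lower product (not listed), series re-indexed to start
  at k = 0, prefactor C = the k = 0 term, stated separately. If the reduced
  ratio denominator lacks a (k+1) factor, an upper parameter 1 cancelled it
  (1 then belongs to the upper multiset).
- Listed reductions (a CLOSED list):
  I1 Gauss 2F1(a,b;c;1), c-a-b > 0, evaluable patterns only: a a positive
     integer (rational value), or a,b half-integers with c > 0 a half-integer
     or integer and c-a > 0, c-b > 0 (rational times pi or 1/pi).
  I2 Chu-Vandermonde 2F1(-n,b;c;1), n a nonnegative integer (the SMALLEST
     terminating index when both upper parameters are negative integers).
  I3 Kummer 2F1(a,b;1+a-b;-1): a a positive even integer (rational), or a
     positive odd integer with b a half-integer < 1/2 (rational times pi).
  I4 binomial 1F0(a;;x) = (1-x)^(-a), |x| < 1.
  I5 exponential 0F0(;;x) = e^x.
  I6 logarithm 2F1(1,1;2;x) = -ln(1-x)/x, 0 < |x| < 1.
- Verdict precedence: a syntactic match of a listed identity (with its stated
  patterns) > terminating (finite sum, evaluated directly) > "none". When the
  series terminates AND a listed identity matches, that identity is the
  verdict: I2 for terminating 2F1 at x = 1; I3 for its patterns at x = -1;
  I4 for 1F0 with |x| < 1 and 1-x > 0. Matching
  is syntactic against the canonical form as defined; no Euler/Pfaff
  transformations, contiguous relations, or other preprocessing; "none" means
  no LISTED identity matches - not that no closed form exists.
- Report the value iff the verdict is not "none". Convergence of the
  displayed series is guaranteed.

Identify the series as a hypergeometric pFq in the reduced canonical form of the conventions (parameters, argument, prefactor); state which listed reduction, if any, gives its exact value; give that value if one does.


Canonical form: C = -2 times 0F0 with upper {-}, lower {-}, x = 1. Verdict at x = 1: the I5 exponential reduction matches (the 0F0 exponential series at x = 1). Exact value: \left(-2\right) \cdot e^{1}.

The tell: from the first term -2: the product of the first k integers (C = -2, x = 1) is k!.
Adjacent-term ratio: r(k) = 1 * 1 / [(k+1)] - rational in k, leading ratio 1; with t_0 = -2, classification follows.


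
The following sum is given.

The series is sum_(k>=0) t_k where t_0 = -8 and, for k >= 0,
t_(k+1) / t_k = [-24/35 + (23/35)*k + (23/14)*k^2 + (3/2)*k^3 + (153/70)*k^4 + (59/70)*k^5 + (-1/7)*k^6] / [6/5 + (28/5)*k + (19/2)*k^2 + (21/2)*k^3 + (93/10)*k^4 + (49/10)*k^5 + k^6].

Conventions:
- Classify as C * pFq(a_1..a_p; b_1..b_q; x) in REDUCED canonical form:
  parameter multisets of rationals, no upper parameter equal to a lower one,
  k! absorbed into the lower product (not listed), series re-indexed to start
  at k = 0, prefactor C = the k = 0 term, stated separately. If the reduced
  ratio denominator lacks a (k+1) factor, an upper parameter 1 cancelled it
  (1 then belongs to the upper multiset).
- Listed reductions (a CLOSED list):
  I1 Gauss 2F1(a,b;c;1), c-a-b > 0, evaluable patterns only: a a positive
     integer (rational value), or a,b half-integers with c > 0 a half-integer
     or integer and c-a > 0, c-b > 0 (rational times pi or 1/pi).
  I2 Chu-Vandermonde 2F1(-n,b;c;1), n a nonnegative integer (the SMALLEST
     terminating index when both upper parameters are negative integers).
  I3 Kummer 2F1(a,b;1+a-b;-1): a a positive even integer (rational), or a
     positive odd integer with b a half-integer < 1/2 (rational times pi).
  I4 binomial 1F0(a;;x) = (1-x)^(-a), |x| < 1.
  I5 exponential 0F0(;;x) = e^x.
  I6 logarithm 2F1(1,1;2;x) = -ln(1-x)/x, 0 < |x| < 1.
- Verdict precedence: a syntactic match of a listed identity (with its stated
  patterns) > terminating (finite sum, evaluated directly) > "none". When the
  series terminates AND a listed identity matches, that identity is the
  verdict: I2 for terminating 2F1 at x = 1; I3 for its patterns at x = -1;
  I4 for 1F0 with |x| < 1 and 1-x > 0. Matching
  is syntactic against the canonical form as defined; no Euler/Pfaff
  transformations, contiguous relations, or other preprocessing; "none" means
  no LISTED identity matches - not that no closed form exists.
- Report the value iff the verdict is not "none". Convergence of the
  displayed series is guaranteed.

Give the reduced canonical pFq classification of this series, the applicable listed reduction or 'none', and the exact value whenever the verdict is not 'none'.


Reduced: x = -1/7, 3F2, upper = {-8, -2/5, 1}, lower = {2/5, 2}, C = -8. Verdict: terminating (-8 upstairs). 9 nonzero terms in all; added directly. Value: -958902507712/358979923071.

The tell: from the first term -8: factor the ratio over Q (C = -8): negated roots = parameters.
Adjacent-term ratio: r(k) = (-1/7) * (k-8) (k-2/5) (k+1) / [(k+2/5) (k+2) (k+1)] - rational in k, leading ratio (-1/7); with t_0 = -8, classification follows.


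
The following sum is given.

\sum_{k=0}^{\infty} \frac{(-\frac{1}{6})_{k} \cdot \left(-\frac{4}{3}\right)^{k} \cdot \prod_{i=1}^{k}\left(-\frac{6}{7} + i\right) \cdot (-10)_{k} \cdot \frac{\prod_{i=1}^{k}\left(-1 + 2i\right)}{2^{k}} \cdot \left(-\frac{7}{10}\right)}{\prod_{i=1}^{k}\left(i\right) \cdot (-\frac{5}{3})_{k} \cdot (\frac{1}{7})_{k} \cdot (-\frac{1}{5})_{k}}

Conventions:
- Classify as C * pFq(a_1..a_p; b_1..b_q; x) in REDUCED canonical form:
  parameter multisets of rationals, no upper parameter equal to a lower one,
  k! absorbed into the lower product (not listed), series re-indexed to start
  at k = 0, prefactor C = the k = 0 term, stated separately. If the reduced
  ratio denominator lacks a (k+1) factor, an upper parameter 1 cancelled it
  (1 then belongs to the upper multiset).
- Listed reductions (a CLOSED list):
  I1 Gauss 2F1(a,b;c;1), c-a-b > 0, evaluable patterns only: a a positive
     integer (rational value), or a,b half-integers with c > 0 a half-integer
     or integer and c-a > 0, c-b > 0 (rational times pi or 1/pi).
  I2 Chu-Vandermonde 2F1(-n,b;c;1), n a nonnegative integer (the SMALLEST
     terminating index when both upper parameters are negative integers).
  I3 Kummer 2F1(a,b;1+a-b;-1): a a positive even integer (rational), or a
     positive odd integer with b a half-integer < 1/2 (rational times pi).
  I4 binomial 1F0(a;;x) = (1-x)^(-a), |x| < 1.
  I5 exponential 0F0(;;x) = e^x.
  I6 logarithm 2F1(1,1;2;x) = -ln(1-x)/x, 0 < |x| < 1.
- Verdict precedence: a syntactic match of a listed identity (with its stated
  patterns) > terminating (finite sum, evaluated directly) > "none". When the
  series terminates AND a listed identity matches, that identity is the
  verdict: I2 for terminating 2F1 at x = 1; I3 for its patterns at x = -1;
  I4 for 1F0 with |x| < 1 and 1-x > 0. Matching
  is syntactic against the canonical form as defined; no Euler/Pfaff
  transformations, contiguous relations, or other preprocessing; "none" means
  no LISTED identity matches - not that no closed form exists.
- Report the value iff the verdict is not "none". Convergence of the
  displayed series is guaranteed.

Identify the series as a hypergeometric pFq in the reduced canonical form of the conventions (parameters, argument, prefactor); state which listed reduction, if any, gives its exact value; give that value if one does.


Structural cue: with t_0 = -\frac{7}{10}, the odd product 1*3*...*(2k-1) (prefactor -7/10) is 2^k (1/2)_k.
Step ratio: r(k) = -\frac{4}{3} * (k-10) (k-\frac{1}{6}) (k+\frac{1}{2}) / [(k-\frac{5}{3}) (k-\frac{1}{5}) (k+1)] - poly over poly, x = -\frac{4}{3} from leading terms; C = -\frac{7}{10} at k = 0.

At argument -\frac{4}{3}: a 3F2 with upper {-10, -\frac{1}{6}, \frac{1}{2}}, lower {-\frac{5}{3}, -\frac{1}{5}}, scaled by C = -\frac{7}{10}. Verdict: terminating. With -10 upstairs the series is a 11-term polynomial sum; evaluated term by term. Hence: -\frac{94236308993189697761}{726445475758080}.


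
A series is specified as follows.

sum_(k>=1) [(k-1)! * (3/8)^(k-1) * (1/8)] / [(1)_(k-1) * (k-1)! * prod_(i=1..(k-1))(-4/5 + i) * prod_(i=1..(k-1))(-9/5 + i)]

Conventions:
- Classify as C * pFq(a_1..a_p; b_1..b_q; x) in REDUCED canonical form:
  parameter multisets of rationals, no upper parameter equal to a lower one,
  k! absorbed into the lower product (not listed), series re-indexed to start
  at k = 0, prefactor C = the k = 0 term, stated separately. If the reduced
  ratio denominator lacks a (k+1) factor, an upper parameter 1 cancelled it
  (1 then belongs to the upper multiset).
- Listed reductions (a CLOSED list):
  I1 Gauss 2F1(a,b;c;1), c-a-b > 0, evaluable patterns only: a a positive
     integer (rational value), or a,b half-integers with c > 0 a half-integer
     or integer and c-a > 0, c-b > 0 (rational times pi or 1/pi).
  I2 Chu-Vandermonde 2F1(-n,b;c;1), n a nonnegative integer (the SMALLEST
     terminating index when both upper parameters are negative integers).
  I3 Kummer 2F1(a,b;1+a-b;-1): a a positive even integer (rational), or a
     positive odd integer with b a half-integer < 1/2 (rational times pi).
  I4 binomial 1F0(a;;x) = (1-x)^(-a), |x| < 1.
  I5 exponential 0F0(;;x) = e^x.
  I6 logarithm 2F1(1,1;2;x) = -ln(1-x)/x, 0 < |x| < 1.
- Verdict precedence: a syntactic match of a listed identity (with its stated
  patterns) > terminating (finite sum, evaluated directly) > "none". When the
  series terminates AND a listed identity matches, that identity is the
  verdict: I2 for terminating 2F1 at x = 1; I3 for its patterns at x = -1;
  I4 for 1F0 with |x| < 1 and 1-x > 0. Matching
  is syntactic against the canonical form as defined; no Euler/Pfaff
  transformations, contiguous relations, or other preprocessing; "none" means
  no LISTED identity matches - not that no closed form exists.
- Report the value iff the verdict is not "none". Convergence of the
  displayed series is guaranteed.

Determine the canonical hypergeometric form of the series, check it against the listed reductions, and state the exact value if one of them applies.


With C = 1/8: the canonical form is 0F2(-; -4/5, 1/5; 3/8). Verdict: none here - no I1-I6 shape fits x = 3/8 with lower {-4/5, 1/5}.

Key step: with t_0 = 1/8, the parameter 1 appears in both the upper and lower lists and cancels.
Step ratio: r(k) = (3/8) * 1 / [(k-4/5) (k+1/5) (k+1)] - rational in k. x = (3/8); t_0 = 1/8; negate the roots.


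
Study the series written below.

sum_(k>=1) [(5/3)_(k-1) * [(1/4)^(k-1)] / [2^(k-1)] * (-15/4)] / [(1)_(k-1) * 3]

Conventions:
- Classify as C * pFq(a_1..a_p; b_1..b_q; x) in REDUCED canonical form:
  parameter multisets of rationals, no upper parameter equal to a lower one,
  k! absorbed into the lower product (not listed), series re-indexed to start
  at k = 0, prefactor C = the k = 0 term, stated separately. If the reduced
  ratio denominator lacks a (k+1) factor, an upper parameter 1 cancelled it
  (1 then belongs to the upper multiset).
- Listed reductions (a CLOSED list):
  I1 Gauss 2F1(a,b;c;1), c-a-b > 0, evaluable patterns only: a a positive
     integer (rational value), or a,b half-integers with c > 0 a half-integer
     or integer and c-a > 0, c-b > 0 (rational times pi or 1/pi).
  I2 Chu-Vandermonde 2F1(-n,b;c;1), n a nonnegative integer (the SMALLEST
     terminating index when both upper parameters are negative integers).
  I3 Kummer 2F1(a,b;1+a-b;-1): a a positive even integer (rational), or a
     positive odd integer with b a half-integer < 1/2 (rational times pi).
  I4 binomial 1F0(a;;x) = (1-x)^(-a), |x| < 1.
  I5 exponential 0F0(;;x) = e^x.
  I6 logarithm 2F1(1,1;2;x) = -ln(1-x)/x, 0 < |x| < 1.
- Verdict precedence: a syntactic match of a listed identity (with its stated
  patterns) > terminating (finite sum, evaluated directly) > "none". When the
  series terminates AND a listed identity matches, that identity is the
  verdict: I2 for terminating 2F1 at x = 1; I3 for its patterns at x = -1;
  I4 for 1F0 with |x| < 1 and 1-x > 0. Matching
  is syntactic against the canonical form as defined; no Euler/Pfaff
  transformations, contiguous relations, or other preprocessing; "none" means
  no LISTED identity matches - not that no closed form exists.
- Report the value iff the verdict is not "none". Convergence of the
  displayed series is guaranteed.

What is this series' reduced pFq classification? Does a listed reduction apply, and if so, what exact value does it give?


The tell: t_0 = -5/4 here, and the constant factors (C = -5/4, x = 1/8) combine into one prefactor.
Step ratio: r(k) = (1/8) * (k+5/3) / [(k+1)] - rational in k, leading ratio (1/8); with t_0 = -5/4, classification follows.

With C = -5/4: the canonical form is 1F0(5/3; -; 1/8). Verdict: this is binomial (I4) (the 1F0 binomial series: exponent -5/3, x = 1/8). Sum: (-5/4) * (7/8)^(-5/3).


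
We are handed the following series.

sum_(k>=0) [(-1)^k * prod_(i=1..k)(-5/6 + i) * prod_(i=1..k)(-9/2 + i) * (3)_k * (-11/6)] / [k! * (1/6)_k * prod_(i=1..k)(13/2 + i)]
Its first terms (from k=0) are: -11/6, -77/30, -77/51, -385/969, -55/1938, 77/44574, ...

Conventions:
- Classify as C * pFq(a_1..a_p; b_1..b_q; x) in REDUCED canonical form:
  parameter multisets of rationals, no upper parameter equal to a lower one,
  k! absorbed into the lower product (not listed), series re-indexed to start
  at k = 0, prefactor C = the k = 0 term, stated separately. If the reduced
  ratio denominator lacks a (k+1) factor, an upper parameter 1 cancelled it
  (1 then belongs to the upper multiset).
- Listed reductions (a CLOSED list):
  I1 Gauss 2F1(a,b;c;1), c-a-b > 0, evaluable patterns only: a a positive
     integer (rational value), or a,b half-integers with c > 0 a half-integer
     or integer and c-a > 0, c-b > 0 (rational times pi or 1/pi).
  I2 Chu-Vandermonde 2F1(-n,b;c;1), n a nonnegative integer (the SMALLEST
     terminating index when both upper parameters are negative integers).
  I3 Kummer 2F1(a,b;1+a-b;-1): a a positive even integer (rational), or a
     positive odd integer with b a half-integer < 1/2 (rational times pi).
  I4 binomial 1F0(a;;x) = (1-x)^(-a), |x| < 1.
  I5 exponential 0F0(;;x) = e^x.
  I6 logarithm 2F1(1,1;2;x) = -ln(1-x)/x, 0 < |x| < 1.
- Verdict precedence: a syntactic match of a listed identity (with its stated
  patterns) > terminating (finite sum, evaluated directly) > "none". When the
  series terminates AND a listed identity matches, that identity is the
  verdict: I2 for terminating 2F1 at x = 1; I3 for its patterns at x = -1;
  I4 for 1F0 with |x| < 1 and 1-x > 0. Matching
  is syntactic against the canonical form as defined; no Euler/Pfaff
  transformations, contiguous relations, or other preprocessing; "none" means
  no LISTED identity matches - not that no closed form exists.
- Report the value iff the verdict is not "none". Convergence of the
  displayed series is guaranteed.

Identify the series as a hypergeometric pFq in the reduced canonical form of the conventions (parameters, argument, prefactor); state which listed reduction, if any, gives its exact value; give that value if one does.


This is -11/6 * 2F1(-7/2, 3; 15/2; -1) in reduced canonical form. Verdict (x = -1): the Kummer evaluation I3 applies (x = -1; c = 15/2 equals 1+a-b for upper {-7/2, 3}: listed pattern). Hence: (-33033/16384) * pi.

First insight: with t_0 = -11/6, the lower running product (C = -11/6) is a rising factorial.
Consecutive-term ratio: r(k) = (-1) * (k-7/2) (k+3) / [(k+15/2) (k+1)] - rational in k, leading ratio (-1); with t_0 = -11/6, classification follows.


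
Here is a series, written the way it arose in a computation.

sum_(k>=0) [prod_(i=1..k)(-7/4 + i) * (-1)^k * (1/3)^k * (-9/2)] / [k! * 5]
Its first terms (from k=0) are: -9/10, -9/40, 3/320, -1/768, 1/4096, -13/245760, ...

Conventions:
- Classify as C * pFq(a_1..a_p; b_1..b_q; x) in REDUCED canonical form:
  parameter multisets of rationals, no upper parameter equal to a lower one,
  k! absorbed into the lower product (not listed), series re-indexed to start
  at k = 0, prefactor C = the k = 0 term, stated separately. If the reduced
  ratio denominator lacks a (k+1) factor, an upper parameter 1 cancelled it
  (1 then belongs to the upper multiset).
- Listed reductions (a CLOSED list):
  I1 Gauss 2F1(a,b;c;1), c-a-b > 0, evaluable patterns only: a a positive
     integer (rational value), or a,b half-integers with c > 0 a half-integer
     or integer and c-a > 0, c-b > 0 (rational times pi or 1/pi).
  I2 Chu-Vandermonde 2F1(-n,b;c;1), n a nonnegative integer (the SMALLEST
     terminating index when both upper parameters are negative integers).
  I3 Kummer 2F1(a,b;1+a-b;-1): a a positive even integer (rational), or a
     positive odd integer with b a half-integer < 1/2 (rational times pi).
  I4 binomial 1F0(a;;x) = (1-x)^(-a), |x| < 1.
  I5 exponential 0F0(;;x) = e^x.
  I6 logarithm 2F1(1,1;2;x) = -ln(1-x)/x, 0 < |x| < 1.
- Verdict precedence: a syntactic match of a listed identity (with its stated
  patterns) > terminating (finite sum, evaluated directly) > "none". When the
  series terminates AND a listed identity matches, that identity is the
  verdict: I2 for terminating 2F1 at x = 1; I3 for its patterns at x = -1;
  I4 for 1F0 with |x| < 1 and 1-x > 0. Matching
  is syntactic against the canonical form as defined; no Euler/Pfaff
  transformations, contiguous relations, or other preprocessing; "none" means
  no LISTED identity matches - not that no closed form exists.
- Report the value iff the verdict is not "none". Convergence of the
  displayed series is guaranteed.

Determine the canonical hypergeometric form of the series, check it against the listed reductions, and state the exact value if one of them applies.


Prefactor -9/10, argument -1/3: 1F0 with upper {-3/4} over lower {-}. Verdict: the I4 binomial reduction applies (the 1F0 binomial series: exponent 3/4, x = -1/3). Sum: (-9/10) * (4/3)^(3/4).

Key observation: with t_0 = -9/10, the running product (prefactor -9/10) telescopes to a rising factorial.
Step ratio: r(k) = (-1/3) * (k-3/4) / [(k+1)] - rational in k. x = (-1/3); t_0 = -9/10; negate the roots.


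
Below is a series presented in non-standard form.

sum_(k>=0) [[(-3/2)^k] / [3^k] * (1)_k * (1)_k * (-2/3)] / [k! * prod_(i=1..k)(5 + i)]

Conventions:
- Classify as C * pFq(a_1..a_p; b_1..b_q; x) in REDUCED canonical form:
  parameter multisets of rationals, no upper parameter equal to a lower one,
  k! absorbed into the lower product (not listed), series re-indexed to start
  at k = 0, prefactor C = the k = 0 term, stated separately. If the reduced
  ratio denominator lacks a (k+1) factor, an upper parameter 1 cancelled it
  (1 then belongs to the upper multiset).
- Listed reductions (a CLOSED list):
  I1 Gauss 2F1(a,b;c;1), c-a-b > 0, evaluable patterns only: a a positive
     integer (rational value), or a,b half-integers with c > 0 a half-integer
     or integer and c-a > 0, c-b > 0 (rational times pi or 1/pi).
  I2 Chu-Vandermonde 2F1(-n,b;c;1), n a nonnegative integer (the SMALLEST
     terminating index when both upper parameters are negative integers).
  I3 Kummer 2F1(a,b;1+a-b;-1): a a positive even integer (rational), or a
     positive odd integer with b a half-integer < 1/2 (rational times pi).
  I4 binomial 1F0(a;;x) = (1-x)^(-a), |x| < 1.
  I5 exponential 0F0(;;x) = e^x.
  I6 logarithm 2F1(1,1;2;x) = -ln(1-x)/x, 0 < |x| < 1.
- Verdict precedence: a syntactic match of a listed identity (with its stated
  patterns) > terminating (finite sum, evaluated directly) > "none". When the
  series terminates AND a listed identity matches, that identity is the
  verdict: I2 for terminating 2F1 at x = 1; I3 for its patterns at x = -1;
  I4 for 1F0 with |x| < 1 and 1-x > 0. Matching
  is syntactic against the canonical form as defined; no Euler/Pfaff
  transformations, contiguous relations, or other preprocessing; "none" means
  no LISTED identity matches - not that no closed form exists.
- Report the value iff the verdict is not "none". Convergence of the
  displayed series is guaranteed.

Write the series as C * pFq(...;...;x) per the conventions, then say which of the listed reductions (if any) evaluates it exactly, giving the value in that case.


The series (x = -1/2) is 2F1: upper {1, 1}, lower {6}, prefactor -2/3. Verdict: none - this 2F1 at x = -1/2 matches no listed pattern, and upper {1, 1} holds no stopper.

Key step: from the first term -2/3: the lower running product (prefactor -2/3) is a rising factorial.
Adjacent-term ratio: r(k) = (-1/2) * (k+1) (k+1) / [(k+6) (k+1)] - poly over poly, x = (-1/2) from leading terms; C = -2/3 at k = 0.


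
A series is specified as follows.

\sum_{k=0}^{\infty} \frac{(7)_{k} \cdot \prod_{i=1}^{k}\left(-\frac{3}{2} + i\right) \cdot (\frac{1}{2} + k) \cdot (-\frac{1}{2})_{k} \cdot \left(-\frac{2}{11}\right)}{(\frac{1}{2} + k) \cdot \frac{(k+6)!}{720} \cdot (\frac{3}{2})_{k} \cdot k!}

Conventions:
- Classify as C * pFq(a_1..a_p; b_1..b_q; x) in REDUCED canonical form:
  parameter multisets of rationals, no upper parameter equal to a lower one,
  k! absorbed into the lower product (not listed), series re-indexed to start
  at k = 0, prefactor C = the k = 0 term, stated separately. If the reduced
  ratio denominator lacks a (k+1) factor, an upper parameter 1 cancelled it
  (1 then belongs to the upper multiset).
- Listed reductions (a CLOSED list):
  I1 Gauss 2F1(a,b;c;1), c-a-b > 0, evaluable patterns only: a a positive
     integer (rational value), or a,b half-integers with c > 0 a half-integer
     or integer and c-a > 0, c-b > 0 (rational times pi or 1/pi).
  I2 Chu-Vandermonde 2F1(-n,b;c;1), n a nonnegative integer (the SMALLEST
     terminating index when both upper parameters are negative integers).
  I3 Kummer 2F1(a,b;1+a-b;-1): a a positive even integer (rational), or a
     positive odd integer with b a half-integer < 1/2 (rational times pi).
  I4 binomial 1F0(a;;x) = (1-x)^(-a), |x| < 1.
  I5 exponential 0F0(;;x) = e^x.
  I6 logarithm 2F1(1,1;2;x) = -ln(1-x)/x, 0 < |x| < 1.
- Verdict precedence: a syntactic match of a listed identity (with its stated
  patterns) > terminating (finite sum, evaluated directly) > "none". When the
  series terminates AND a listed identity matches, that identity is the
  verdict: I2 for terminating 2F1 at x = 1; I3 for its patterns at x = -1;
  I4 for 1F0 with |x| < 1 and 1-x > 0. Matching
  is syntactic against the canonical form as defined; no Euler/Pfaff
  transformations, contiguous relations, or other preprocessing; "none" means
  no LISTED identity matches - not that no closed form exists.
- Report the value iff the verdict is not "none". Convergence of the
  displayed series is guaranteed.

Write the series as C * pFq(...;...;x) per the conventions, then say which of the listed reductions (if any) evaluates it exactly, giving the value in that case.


At argument 1: a 2F1 with upper {-\frac{1}{2}, -\frac{1}{2}}, lower {\frac{3}{2}}, scaled by C = -\frac{2}{11}. Verdict: Gauss (I1, half-integer pattern) fires (x = 1; upper {-\frac{1}{2}, -\frac{1}{2}} half-integers, c = \frac{3}{2} in the evaluable pattern). Its exact value is \left(-\frac{3}{44}\right) \cdot \pi.

The tell: t_0 being -\frac{2}{11}, the parameter 7 appears in both the upper and lower lists and cancels (alongside the other common factor).
Consecutive-term ratio: r(k) = 1 * (k-\frac{1}{2}) (k-\frac{1}{2}) / [(k+\frac{3}{2}) (k+1)] ; factor over Q: parameters, x = 1, and C = -\frac{2}{11}.


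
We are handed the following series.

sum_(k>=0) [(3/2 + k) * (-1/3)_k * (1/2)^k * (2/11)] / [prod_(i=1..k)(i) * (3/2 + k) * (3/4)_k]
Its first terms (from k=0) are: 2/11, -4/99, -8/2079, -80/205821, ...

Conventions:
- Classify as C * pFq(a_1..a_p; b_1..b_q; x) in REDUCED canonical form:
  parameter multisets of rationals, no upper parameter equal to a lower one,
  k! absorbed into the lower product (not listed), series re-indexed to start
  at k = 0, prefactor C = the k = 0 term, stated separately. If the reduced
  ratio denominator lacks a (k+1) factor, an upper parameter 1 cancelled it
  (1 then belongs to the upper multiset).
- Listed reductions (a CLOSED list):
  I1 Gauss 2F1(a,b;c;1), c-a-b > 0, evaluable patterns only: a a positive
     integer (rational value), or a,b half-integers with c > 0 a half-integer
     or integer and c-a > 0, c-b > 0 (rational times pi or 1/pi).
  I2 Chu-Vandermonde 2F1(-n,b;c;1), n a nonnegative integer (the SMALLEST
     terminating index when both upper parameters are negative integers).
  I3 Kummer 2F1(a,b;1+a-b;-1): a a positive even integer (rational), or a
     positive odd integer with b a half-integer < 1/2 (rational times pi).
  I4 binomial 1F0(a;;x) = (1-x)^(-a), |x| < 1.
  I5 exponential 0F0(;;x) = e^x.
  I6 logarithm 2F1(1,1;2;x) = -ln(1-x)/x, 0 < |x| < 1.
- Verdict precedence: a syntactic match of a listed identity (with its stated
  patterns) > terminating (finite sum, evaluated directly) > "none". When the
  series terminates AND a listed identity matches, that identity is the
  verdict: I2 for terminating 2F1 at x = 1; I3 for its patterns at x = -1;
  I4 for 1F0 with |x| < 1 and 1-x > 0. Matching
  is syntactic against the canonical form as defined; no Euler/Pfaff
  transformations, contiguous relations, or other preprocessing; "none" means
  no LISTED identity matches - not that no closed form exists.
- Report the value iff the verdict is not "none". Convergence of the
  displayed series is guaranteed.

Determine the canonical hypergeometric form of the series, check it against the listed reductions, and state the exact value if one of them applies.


This is 2/11 * 1F1(-1/3; 3/4; 1/2) in reduced canonical form. Verdict: none - this 1F1 at x = 1/2 matches no listed pattern, and upper {-1/3} holds no stopper.

Key observation: t_0 = 2/11 here, and the factor k + 3/2 cancels (top and bottom), leaving C = 2/11, x = 1/2.
Consecutive-term ratio: r(k) = (1/2) * (k-1/3) / [(k+3/4) (k+1)] - rational in k, leading ratio (1/2); with t_0 = 2/11, classification follows.


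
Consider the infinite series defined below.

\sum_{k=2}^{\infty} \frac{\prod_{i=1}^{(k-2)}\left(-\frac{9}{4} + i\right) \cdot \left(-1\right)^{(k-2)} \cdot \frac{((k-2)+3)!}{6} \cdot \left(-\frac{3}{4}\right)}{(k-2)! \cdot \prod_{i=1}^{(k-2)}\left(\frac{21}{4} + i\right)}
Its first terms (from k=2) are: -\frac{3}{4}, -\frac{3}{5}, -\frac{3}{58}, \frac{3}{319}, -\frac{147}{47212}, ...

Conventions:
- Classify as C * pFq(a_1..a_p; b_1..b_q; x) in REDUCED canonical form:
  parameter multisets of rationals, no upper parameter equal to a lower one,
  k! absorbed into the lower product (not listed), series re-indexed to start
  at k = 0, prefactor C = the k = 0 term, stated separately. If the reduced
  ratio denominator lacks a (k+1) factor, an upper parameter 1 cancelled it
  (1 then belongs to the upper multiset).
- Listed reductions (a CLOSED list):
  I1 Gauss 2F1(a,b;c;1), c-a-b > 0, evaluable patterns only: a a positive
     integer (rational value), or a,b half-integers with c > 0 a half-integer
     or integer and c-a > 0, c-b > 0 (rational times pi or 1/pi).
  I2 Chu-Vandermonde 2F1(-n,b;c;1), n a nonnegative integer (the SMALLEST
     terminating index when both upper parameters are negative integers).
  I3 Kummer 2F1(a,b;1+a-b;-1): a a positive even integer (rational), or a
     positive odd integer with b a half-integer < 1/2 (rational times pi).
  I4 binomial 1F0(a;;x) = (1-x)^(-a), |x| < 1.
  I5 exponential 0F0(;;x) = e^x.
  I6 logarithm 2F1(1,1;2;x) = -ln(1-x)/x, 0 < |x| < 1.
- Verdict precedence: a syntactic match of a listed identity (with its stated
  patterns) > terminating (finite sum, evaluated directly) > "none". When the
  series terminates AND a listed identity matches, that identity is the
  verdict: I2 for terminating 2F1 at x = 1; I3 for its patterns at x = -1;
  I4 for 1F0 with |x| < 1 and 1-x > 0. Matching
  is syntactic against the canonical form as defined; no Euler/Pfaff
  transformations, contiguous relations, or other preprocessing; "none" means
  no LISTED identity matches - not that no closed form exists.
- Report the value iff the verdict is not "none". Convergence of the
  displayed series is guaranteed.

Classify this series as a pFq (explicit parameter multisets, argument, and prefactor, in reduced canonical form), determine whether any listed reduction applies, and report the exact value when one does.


Prefactor -\frac{3}{4}, argument -1: 2F1 with upper {-\frac{5}{4}, 4} over lower {\frac{25}{4}}. Verdict: Kummer's theorem (I3) matches (x = -1; c = \frac{25}{4} equals 1+a-b for upper {-\frac{5}{4}, 4}: listed pattern). Sum: -\frac{357}{256}.

Structural cue: x = -1 and the running product (prefactor -3/4) telescopes to a rising factorial.
Consecutive-term ratio: r(k) = -1 * (k-\frac{5}{4}) (k+4) / [(k+\frac{25}{4}) (k+1)] ; factor over Q: parameters, x = -1, and C = -\frac{3}{4}.


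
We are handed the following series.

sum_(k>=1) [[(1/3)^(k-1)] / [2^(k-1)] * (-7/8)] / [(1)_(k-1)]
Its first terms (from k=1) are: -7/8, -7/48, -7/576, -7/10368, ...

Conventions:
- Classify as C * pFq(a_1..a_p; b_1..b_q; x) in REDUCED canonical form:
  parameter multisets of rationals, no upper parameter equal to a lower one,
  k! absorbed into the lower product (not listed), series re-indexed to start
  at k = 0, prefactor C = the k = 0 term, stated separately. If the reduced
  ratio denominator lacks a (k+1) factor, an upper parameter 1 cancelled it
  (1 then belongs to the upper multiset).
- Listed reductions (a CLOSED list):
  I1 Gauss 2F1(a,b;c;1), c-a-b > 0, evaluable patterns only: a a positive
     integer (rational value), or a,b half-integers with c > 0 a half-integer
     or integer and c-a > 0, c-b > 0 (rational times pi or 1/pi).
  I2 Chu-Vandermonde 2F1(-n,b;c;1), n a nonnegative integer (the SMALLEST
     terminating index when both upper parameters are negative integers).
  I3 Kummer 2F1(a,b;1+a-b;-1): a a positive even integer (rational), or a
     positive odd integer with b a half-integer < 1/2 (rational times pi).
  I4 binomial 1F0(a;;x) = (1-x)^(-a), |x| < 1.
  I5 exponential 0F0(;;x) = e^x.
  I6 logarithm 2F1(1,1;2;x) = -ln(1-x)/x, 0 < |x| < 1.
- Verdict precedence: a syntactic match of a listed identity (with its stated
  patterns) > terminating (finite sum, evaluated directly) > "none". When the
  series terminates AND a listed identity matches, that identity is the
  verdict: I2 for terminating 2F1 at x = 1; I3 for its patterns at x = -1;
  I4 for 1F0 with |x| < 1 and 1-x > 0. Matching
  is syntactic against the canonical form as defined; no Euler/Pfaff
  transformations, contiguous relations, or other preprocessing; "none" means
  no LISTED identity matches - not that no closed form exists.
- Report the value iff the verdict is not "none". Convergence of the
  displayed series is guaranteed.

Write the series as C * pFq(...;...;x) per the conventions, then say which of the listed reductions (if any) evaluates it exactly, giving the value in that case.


The series (x = 1/6) is 0F0: upper {-}, lower {-}, prefactor -7/8. Verdict: the I5 exponential reduction applies (the 0F0 exponential series at x = 1/6). Sum: (-7/8) * e^(1/6).

Structural cue: from the first term -7/8: (1)_k (C = -7/8) is k! itself.
Step ratio: r(k) = (1/6) * 1 / [(k+1)] - rational in k. x = (1/6); t_0 = -7/8; negate the roots.


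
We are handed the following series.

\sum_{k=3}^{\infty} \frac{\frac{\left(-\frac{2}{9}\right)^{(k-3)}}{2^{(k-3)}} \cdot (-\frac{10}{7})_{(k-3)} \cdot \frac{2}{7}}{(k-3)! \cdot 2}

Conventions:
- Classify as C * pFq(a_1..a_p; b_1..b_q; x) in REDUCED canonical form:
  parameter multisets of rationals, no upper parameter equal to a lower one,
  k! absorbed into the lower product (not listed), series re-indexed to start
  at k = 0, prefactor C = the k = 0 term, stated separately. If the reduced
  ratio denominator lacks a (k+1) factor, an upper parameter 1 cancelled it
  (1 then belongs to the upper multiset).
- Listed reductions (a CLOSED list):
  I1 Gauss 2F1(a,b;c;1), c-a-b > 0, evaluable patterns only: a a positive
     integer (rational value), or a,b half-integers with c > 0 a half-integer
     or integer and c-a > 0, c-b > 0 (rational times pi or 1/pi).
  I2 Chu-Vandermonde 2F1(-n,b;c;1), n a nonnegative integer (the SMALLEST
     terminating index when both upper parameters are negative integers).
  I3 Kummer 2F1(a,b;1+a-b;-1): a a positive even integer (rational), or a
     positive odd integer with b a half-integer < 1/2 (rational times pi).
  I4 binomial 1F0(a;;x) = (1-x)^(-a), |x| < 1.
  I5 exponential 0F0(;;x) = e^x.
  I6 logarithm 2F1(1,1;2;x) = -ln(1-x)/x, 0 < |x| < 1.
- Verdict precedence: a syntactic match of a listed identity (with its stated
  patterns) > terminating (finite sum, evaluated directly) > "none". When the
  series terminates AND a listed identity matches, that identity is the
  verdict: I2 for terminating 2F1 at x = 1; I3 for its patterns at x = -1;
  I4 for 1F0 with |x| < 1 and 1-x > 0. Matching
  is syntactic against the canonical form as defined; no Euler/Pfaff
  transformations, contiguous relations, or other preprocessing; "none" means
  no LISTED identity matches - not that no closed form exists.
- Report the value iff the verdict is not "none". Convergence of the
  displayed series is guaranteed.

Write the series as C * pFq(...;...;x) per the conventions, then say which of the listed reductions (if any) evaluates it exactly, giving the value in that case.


x = -\frac{1}{9} here; the reduced form reads 1F0, upper {-\frac{10}{7}}, lower {-}, C = \frac{1}{7}. Verdict at x = -\frac{1}{9}: the I4 binomial reduction matches (the 1F0 binomial series: exponent 10/7, x = -\frac{1}{9}). Value: \frac{1}{7} \cdot \left(\frac{10}{9}\right)^{\frac{10}{7}}.

Key observation: x = -\frac{1}{9} and the two k-th powers (C = 1/7) combine into one argument.
Term ratio: r(k) = -\frac{1}{9} * (k-\frac{10}{7}) / [(k+1)] - rational in k, leading ratio -\frac{1}{9}; with t_0 = \frac{1}{7}, classification follows.
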